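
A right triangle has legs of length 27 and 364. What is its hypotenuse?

c² = a² + b² = 27² + 364² = 729 + 132496 = 133225
c = 365

365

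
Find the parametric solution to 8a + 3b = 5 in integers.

Step 1: Compute gcd(8, 3) = 1.
Since 1 divides 5, solutions exist.

Step 2: Find a particular solution using extended Euclidean algorithm.
We get a₀ = -5, b₀ = 15.
Check: 8*-5 + 3*15 = 5 = 5 ✓

Step 3: Write the general solution.
a = -5 + (3/1)t = -5 + 3t
b = 15 - (8/1)t = 15 - 8t
for any integer t.

a = -5 + 3t, b = 15 - 8t for integer t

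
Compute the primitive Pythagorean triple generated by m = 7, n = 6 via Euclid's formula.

a = m² - n² = 49 - 36 = 13
b = 2mn = 2·7·6 = 84
c = m² + n² = 49 + 36 = 85
Verify: 13² + 84² = 169 + 7056 = 7225 = 85² ✓

(13, 84, 85)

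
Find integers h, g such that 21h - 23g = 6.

Step 1: Check solvability.
gcd(21, 23) = 1
Since 1 divides 6, solutions exist.

Step 2: Apply extended Euclidean algorithm to find gcd.
We find integers such that 21*x0 + 23*y0 = 1

Step 3: Scale the particular solution.
Multiply by 6/1 = 6:
h = 66, g = 60

Step 4: Verify.
21*(66) - 23*(60) = 6 = 6 ✓

h = 66, g = 60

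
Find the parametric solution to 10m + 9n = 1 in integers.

Step 1: Compute gcd(10, 9) = 1.
Since 1 divides 1, solutions exist.

Step 2: Find a particular solution using extended Euclidean algorithm.
We get m₀ = 1, n₀ = -1.
Check: 10*1 + 9*-1 = 1 = 1 ✓

Step 3: Write the general solution.
m = 1 + (9/1)t = 1 + 9t
n = -1 - (10/1)t = -1 - 10t
for any integer t.

m = 1 + 9t, n = -1 - 10t for integer t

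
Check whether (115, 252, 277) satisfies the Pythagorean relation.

Compute a² + b²:
115² + 252² = 13225 + 63504 = 76729
Compute c²:
277² = 76729
Since 76729 = 76729, it is a Pythagorean triple.

Yes, it is a Pythagorean triple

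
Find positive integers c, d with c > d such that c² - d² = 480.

Factor: c² - d² = (c+d)(c-d) = 480.
We need two factors of 480 with the same parity.
Use c+d = 240 and c-d = 2 (product 240·2 = 480).
Adding: 2c = 242, so c = 121.
Subtracting: 2d = 238, so d = 119.
Check: 121² - 119² = 14641 - 14161 = 480 ✓

c = 121, d = 119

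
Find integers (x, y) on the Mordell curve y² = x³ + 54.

Try small integer x values and check whether x³ + 54 is a perfect square.
x = 3: x³ + 54 = 3³ + 54 = 27 + 54 = 81
Is 81 a perfect square? 9² = 81 ✓
So (x, y) = (3, -9) is a solution.

x = 3, y = -9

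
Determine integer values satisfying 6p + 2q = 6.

Step 1: Check solvability.
gcd(6, 2) = 2
Since 2 divides 6, solutions exist.

Step 2: Apply extended Euclidean algorithm to find gcd.
We find integers such that 6*x0 + 2*y0 = 2

Step 3: Scale the particular solution.
Multiply by 6/2 = 3:
p = 0, q = 3

Step 4: Verify.
6*(0) + 2*(3) = 6 = 6 ✓

p = 0, q = 3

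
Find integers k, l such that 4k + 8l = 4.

Step 1: Check solvability.
gcd(4, 8) = 4
Since 4 divides 4, solutions exist.

Step 2: Apply extended Euclidean algorithm to find gcd.
We find integers such that 4*x0 + 8*y0 = 4

Step 3: Scale the particular solution.
Multiply by 4/4 = 1:
k = 1, l = 0

Step 4: Verify.
4*(1) + 8*(0) = 4 = 4 ✓

k = 1, l = 0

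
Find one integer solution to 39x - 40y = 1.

Step 1: Check solvability.
gcd(39, 40) = 1
Since 1 divides 1, solutions exist.

Step 2: Apply extended Euclidean algorithm to find gcd.
We find integers such that 39*x0 + 40*y0 = 1

Step 3: Scale the particular solution.
Multiply by 1/1 = 1:
x = -1, y = -1

Step 4: Verify.
39*(-1) - 40*(-1) = 1 = 1 ✓

x = -1, y = -1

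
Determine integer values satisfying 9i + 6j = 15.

Step 1: Check solvability.
gcd(9, 6) = 3
Since 3 divides 15, solutions exist.

Step 2: Apply extended Euclidean algorithm to find gcd.
We find integers such that 9*x0 + 6*y0 = 3

Step 3: Scale the particular solution.
Multiply by 15/3 = 5:
i = 5, j = -5

Step 4: Verify.
9*(5) + 6*(-5) = 15 = 15 ✓

i = 5, j = -5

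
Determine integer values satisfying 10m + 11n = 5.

Step 1: Check solvability.
gcd(10, 11) = 1
Since 1 divides 5, solutions exist.

Step 2: Apply extended Euclidean algorithm to find gcd.
We find integers such that 10*x0 + 11*y0 = 1

Step 3: Scale the particular solution.
Multiply by 5/1 = 5:
m = -5, n = 5

Step 4: Verify.
10*(-5) + 11*(5) = 5 = 5 ✓

m = -5, n = 5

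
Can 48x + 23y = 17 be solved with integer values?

Step 1: Compute gcd(48, 23).
gcd(48, 23) = 1

Step 2: Check divisibility.
Does 1 divide 17? 17 = 1 x 17, so yes.

By the theorem on linear Diophantine equations, 48x + 23y = 17 has integer solutions if and only if gcd(48, 23) divides 17. Since 1 | 17, solutions exist.

Yes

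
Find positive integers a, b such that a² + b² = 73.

Search for a with 73 - a² a perfect square.
a = 3: 73 - 3² = 73 - 9 = 64 = 8² ✓
So a = 3, b = 8.

a = 3, b = 8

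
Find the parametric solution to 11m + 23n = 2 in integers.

Step 1: Compute gcd(11, 23) = 1.
Since 1 divides 2, solutions exist.

Step 2: Find a particular solution using extended Euclidean algorithm.
We get m₀ = -4, n₀ = 2.
Check: 11*-4 + 23*2 = 2 = 2 ✓

Step 3: Write the general solution.
m = -4 + (23/1)t = -4 + 23t
n = 2 - (11/1)t = 2 - 11t
for any integer t.

m = -4 + 23t, n = 2 - 11t for integer t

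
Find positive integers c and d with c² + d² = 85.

We need to find integers c, d > 0 such that c² + d² = 85.
Trying c = 2: d² = 85 - 2² = 85 - 4 = 81
d = 9
Check: 2² + 9² = 4 + 81 = 85 ✓

85 = 2² + 9²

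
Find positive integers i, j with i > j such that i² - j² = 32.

Factor: i² - j² = (i+j)(i-j) = 32.
We need two factors of 32 with the same parity.
Use i+j = 16 and i-j = 2 (product 16·2 = 32).
Adding: 2i = 18, so i = 9.
Subtracting: 2j = 14, so j = 7.
Check: 9² - 7² = 81 - 49 = 32 ✓

i = 9, j = 7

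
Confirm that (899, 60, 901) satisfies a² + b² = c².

Compute a² + b² = 899² + 60² = 808201 + 3600 = 811801
Compute c² = 901² = 811801
Since 811801 = 811801, confirmed.

Yes, it is a Pythagorean triple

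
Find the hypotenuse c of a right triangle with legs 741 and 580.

c² = a² + b² = 741² + 580² = 549081 + 336400 = 885481
c = sqrt(885481) = 941

941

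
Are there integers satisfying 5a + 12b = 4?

Step 1: Compute gcd(5, 12).
gcd(5, 12) = 1

Step 2: Check divisibility.
Does 1 divide 4? 4 = 1 x 4, so yes.

By the theorem on linear Diophantine equations, 5a + 12b = 4 has integer solutions if and only if gcd(5, 12) divides 4. Since 1 | 4, solutions exist.

Yes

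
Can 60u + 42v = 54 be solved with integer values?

Step 1: Compute gcd(60, 42).
gcd(60, 42) = 6

Step 2: Check divisibility.
Does 6 divide 54? 54 = 6 x 9, so yes.

By the theorem on linear Diophantine equations, 60u + 42v = 54 has integer solutions if and only if gcd(60, 42) divides 54. Since 6 | 54, solutions exist.

Yes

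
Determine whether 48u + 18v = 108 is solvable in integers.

Step 1: Compute gcd(48, 18).
gcd(48, 18) = 6

Step 2: Check divisibility.
Does 6 divide 108? 108 = 6 x 18, so yes.

By the theorem on linear Diophantine equations, 48u + 18v = 108 has integer solutions if and only if gcd(48, 18) divides 108. Since 6 | 108, solutions exist.

Yes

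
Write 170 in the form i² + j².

We need to find integers i, j > 0 such that i² + j² = 170.
Trying i = 1: j² = 170 - 1² = 170 - 1 = 169
j = 13
Check: 1² + 13² = 1 + 169 = 170 ✓

170 = 1² + 13²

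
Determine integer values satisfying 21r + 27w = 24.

Step 1: Check solvability.
gcd(21, 27) = 3
Since 3 divides 24, solutions exist.

Step 2: Apply extended Euclidean algorithm to find gcd.
We find integers such that 21*x0 + 27*y0 = 3

Step 3: Scale the particular solution.
Multiply by 24/3 = 8:
r = 32, w = -24

Step 4: Verify.
21*(32) + 27*(-24) = 24 = 24 ✓

r = 32, w = -24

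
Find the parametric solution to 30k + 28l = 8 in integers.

Step 1: Compute gcd(30, 28) = 2.
Since 2 divides 8, solutions exist.

Step 2: Find a particular solution using extended Euclidean algorithm.
We get k₀ = 4, l₀ = -4.
Check: 30*4 + 28*-4 = 8 = 8 ✓

Step 3: Write the general solution.
k = 4 + (28/2)t = 4 + 14t
l = -4 - (30/2)t = -4 - 15t
for any integer t.

k = 4 + 14t, l = -4 - 15t for integer t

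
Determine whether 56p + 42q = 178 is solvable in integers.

Step 1: Compute gcd(56, 42).
gcd(56, 42) = 14

Step 2: Check divisibility.
Does 14 divide 178? 178 = 14 x 12 + 10, so no.

By the theorem on linear Diophantine equations, 56p + 42q = 178 has integer solutions if and only if gcd(56, 42) divides 178. Since 14 does not divide 178, no solutions exist.

No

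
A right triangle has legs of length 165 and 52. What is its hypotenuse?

c² = a² + b² = 165² + 52² = 27225 + 2704 = 29929
c = 173

173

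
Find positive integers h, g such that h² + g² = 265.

Search for h with 265 - h² a perfect square.
h = 3: 265 - 3² = 265 - 9 = 256 = 16² ✓
So h = 3, g = 16.

h = 3, g = 16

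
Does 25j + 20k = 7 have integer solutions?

Step 1: Compute gcd(25, 20).
gcd(25, 20) = 5

Step 2: Check divisibility.
Does 5 divide 7? 7 = 5 x 1 + 2, so no.

By the theorem on linear Diophantine equations, 25j + 20k = 7 has integer solutions if and only if gcd(25, 20) divides 7. Since 5 does not divide 7, no solutions exist.

No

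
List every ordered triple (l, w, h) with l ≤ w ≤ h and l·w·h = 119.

Iterate l from 1 to ⌊119^(1/3)⌋. For each l dividing 119, iterate w ≥ l with w dividing 119/l, and set h = 119/(l·w).
Triples found (2): (1×1×119), (1×7×17)

(1×1×119), (1×7×17)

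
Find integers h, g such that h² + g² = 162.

We need to find integers h, g > 0 such that h² + g² = 162.
Trying h = 9: g² = 162 - 9² = 162 - 81 = 81
g = 9
Check: 9² + 9² = 81 + 81 = 162 ✓

162 = 9² + 9²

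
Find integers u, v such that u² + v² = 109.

We need to find integers u, v > 0 such that u² + v² = 109.
Trying u = 3: v² = 109 - 3² = 109 - 9 = 100
v = 10
Check: 3² + 10² = 9 + 100 = 109 ✓

109 = 3² + 10²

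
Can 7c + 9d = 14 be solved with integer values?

Step 1: Compute gcd(7, 9).
gcd(7, 9) = 1

Step 2: Check divisibility.
Does 1 divide 14? 14 = 1 x 14, so yes.

By the theorem on linear Diophantine equations, 7c + 9d = 14 has integer solutions if and only if gcd(7, 9) divides 14. Since 1 | 14, solutions exist.

Yes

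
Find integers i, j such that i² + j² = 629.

We need to find integers i, j > 0 such that i² + j² = 629.
Trying i = 2: j² = 629 - 2² = 629 - 4 = 625
j = 25
Check: 2² + 25² = 4 + 625 = 629 ✓

629 = 2² + 25²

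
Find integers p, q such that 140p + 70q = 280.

Step 1: Check solvability.
gcd(140, 70) = 70
Since 70 divides 280, solutions exist.

Step 2: Apply extended Euclidean algorithm to find gcd.
We find integers such that 140*x0 + 70*y0 = 70

Step 3: Scale the particular solution.
Multiply by 280/70 = 4:
p = 0, q = 4

Step 4: Verify.
140*(0) + 70*(4) = 280 = 280 ✓

p = 0, q = 4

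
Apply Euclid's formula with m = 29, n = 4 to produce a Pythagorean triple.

a = m² - n² = 29² - 4² = 841 - 16 = 825
b = 2mn = 2·29·4 = 232
c = m² + n² = 841 + 16 = 857
Verify: 825² + 232² = 680625 + 53824 = 734449 = 857² ✓

(825, 232, 857)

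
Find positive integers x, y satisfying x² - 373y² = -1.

We need x² = 373y² - 1. Try successive y:
y = 1: x² = 373·1² - 1 = 372, not a perfect square
y = 2: x² = 373·2² - 1 = 1491, not a perfect square
y = 3: x² = 373·3² - 1 = 3356, not a perfect square
...
y = 265: x² = 373·265² - 1 = 26193924 = 5118² ✓
Check: 5118² - 373·265² = 26193924 - 26193925 = -1 ✓

x = 5118, y = 265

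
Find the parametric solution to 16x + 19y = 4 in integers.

Step 1: Compute gcd(16, 19) = 1.
Since 1 divides 4, solutions exist.

Step 2: Find a particular solution using extended Euclidean algorithm.
We get x₀ = 24, y₀ = -20.
Check: 16*24 + 19*-20 = 4 = 4 ✓

Step 3: Write the general solution.
x = 24 + (19/1)t = 24 + 19t
y = -20 - (16/1)t = -20 - 16t
for any integer t.

x = 24 + 19t, y = -20 - 16t for integer t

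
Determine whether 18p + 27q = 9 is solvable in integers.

Step 1: Compute gcd(18, 27).
gcd(18, 27) = 9

Step 2: Check divisibility.
Does 9 divide 9? 9 = 9 x 1, so yes.

By the theorem on linear Diophantine equations, 18p + 27q = 9 has integer solutions if and only if gcd(18, 27) divides 9. Since 9 | 9, solutions exist.

Yes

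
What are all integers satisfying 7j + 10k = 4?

Step 1: Compute gcd(7, 10) = 1.
Since 1 divides 4, solutions exist.

Step 2: Find a particular solution using extended Euclidean algorithm.
We get j₀ = 12, k₀ = -8.
Check: 7*12 + 10*-8 = 4 = 4 ✓

Step 3: Write the general solution.
j = 12 + (10/1)t = 12 + 10t
k = -8 - (7/1)t = -8 - 7t
for any integer t.

j = 12 + 10t, k = -8 - 7t for integer t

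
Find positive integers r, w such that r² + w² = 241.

Search for r with 241 - r² a perfect square.
r = 4: 241 - 4² = 241 - 16 = 225 = 15² ✓
So r = 4, w = 15.

r = 4, w = 15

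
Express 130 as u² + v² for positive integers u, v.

We need to find integers u, v > 0 such that u² + v² = 130.
Trying u = 3: v² = 130 - 3² = 130 - 9 = 121
v = 11
Check: 3² + 11² = 9 + 121 = 130 ✓

130 = 3² + 11²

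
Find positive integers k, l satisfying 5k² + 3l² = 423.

Try small values of k and check whether (423 - 5k²)/3 is a perfect square.
k = 6: 5·6² = 180, so 3l² = 423 - 180 = 243, giving l² = 81, l = 9.
Check: 5·6² + 3·9² = 180 + 243 = 423 ✓

k = 6, l = 9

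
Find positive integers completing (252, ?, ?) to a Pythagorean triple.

We need the other leg and hypotenuse such that 252² + x² = c².
Take x = 1311, c = 1335: 252² + 1311² = 63504 + 1718721 = 1782225 = 1335² ✓
Triple: (1311, 252, 1335)

(1311, 252, 1335)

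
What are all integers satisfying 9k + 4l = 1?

Step 1: Compute gcd(9, 4) = 1.
Since 1 divides 1, solutions exist.

Step 2: Find a particular solution using extended Euclidean algorithm.
We get k₀ = 1, l₀ = -2.
Check: 9*1 + 4*-2 = 1 = 1 ✓

Step 3: Write the general solution.
k = 1 + (4/1)t = 1 + 4t
l = -2 - (9/1)t = -2 - 9t
for any integer t.

k = 1 + 4t, l = -2 - 9t for integer t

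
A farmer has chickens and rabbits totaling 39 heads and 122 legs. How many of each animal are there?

Let c = chickens, r = rabbits.
Heads: c + r = 39
Legs: 2c + 4r = 122
From the first equation, c = 39 - r. Substitute:
2(39 - r) + 4r = 122
78 + 2r = 122
r = (122 - 78)/2 = 22
c = 39 - 22 = 17

Chickens: 17, Rabbits: 22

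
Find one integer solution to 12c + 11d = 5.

Step 1: Check solvability.
gcd(12, 11) = 1
Since 1 divides 5, solutions exist.

Step 2: Apply extended Euclidean algorithm to find gcd.
We find integers such that 12*x0 + 11*y0 = 1

Step 3: Scale the particular solution.
Multiply by 5/1 = 5:
c = 5, d = -5

Step 4: Verify.
12*(5) + 11*(-5) = 5 = 5 ✓

c = 5, d = -5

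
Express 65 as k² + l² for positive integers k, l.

We need to find integers k, l > 0 such that k² + l² = 65.
Trying k = 1: l² = 65 - 1² = 65 - 1 = 64
l = 8
Check: 1² + 8² = 1 + 64 = 65 ✓

65 = 1² + 8²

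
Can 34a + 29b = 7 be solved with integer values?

Step 1: Compute gcd(34, 29).
gcd(34, 29) = 1

Step 2: Check divisibility.
Does 1 divide 7? 7 = 1 x 7, so yes.

By the theorem on linear Diophantine equations, 34a + 29b = 7 has integer solutions if and only if gcd(34, 29) divides 7. Since 1 | 7, solutions exist.

Yes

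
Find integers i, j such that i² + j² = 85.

We need to find integers i, j > 0 such that i² + j² = 85.
Trying i = 2: j² = 85 - 2² = 85 - 4 = 81
j = 9
Check: 2² + 9² = 4 + 81 = 85 ✓

85 = 2² + 9²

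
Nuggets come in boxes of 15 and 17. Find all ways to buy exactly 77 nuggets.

We need non-negative integers (x, y) with 15x + 17y = 77.
For each x in 0..5, check if 77 - 15x is a non-negative multiple of 17.
x = 4: 17y = 17, y = 1 ✓

(4 boxes of 15, 1 boxes of 17)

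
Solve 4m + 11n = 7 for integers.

Step 1: Check solvability.
gcd(4, 11) = 1
Since 1 divides 7, solutions exist.

Step 2: Apply extended Euclidean algorithm to find gcd.
We find integers such that 4*x0 + 11*y0 = 1

Step 3: Scale the particular solution.
Multiply by 7/1 = 7:
m = 21, n = -7

Step 4: Verify.
4*(21) + 11*(-7) = 7 = 7 ✓

m = 21, n = -7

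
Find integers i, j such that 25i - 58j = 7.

Step 1: Check solvability.
gcd(25, 58) = 1
Since 1 divides 7, solutions exist.

Step 2: Apply extended Euclidean algorithm to find gcd.
We find integers such that 25*x0 + 58*y0 = 1

Step 3: Scale the particular solution.
Multiply by 7/1 = 7:
i = 49, j = 21

Step 4: Verify.
25*(49) - 58*(21) = 7 = 7 ✓

i = 49, j = 21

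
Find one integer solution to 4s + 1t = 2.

Step 1: Check solvability.
gcd(4, 1) = 1
Since 1 divides 2, solutions exist.

Step 2: Apply extended Euclidean algorithm to find gcd.
We find integers such that 4*x0 + 1*y0 = 1

Step 3: Scale the particular solution.
Multiply by 2/1 = 2:
s = 0, t = 2

Step 4: Verify.
4*(0) + 1*(2) = 2 = 2 ✓

s = 0, t = 2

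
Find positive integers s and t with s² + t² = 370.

We need to find integers s, t > 0 such that s² + t² = 370.
Trying s = 3: t² = 370 - 3² = 370 - 9 = 361
t = 19
Check: 3² + 19² = 9 + 361 = 370 ✓

370 = 3² + 19²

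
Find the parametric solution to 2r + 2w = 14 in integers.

Step 1: Compute gcd(2, 2) = 2.
Since 2 divides 14, solutions exist.

Step 2: Find a particular solution using extended Euclidean algorithm.
We get r₀ = 0, w₀ = 7.
Check: 2*0 + 2*7 = 14 = 14 ✓

Step 3: Write the general solution.
r = 0 + (2/2)t = 0 + 1t
w = 7 - (2/2)t = 7 - 1t
for any integer t.

r = 0 + 1t, w = 7 - 1t for integer t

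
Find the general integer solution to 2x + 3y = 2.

Step 1: Compute gcd(2, 3) = 1.
Since 1 divides 2, solutions exist.

Step 2: Find a particular solution using extended Euclidean algorithm.
We get x₀ = -2, y₀ = 2.
Check: 2*-2 + 3*2 = 2 = 2 ✓

Step 3: Write the general solution.
x = -2 + (3/1)t = -2 + 3t
y = 2 - (2/1)t = 2 - 2t
for any integer t.

x = -2 + 3t, y = 2 - 2t for integer t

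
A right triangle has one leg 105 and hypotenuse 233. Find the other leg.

b² = c² - a² = 54289 - 11025 = 43264
b = 208

208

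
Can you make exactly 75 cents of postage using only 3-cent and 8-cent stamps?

We need non-negative x, y with 3x + 8y = 75.
gcd(3, 8) = 1 divides 75, so integer solutions exist.
Search for a non-negative one: x = 1 gives 8y = 75 - 3 = 72, so y = 9.
Check: 3·1 + 8·9 = 75 ✓

Yes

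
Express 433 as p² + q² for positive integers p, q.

We need to find integers p, q > 0 such that p² + q² = 433.
Trying p = 12: q² = 433 - 12² = 433 - 144 = 289
q = 17
Check: 12² + 17² = 144 + 289 = 433 ✓

433 = 12² + 17²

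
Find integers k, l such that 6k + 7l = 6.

Step 1: Check solvability.
gcd(6, 7) = 1
Since 1 divides 6, solutions exist.

Step 2: Apply extended Euclidean algorithm to find gcd.
We find integers such that 6*x0 + 7*y0 = 1

Step 3: Scale the particular solution.
Multiply by 6/1 = 6:
k = -6, l = 6

Step 4: Verify.
6*(-6) + 7*(6) = 6 = 6 ✓

k = -6, l = 6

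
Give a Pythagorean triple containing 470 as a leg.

We need the other leg and hypotenuse such that 470² + x² = c².
Take x = 2184, c = 2234: 470² + 2184² = 220900 + 4769856 = 4990756 = 2234² ✓
Triple: (470, 2184, 2234)

(470, 2184, 2234)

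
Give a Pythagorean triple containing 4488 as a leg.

We need the other leg and hypotenuse such that 4488² + x² = c².
Take x = 1170, c = 4638: 4488² + 1170² = 20142144 + 1368900 = 21511044 = 4638² ✓
Triple: (1170, 4488, 4638)

(1170, 4488, 4638)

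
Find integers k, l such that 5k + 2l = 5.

Step 1: Check solvability.
gcd(5, 2) = 1
Since 1 divides 5, solutions exist.

Step 2: Apply extended Euclidean algorithm to find gcd.
We find integers such that 5*x0 + 2*y0 = 1

Step 3: Scale the particular solution.
Multiply by 5/1 = 5:
k = 5, l = -10

Step 4: Verify.
5*(5) + 2*(-10) = 5 = 5 ✓

k = 5, l = -10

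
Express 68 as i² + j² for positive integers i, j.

We need to find integers i, j > 0 such that i² + j² = 68.
Trying i = 2: j² = 68 - 2² = 68 - 4 = 64
j = 8
Check: 2² + 8² = 4 + 64 = 68 ✓

68 = 2² + 8²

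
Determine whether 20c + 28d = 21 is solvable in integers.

Step 1: Compute gcd(20, 28).
gcd(20, 28) = 4

Step 2: Check divisibility.
Does 4 divide 21? 21 = 4 x 5 + 1, so no.

By the theorem on linear Diophantine equations, 20c + 28d = 21 has integer solutions if and only if gcd(20, 28) divides 21. Since 4 does not divide 21, no solutions exist.

No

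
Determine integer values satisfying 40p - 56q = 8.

Step 1: Check solvability.
gcd(40, 56) = 8
Since 8 divides 8, solutions exist.

Step 2: Apply extended Euclidean algorithm to find gcd.
We find integers such that 40*x0 + 56*y0 = 8

Step 3: Scale the particular solution.
Multiply by 8/8 = 1:
p = 3, q = 2

Step 4: Verify.
40*(3) - 56*(2) = 8 = 8 ✓

p = 3, q = 2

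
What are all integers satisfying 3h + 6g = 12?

Step 1: Compute gcd(3, 6) = 3.
Since 3 divides 12, solutions exist.

Step 2: Find a particular solution using extended Euclidean algorithm.
We get h₀ = 4, g₀ = 0.
Check: 3*4 + 6*0 = 12 = 12 ✓

Step 3: Write the general solution.
h = 4 + (6/3)t = 4 + 2t
g = 0 - (3/3)t = 0 - 1t
for any integer t.

h = 4 + 2t, g = 0 - 1t for integer t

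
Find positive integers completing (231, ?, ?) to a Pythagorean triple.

We need the other leg and hypotenuse such that 231² + x² = c².
Take x = 392, c = 455: 231² + 392² = 53361 + 153664 = 207025 = 455² ✓
Triple: (231, 392, 455)

(231, 392, 455)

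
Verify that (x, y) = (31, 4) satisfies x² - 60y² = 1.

Compute x² = 31² = 961
Compute 60y² = 60·4² = 60·16 = 960
x² - 60y² = 961 - 960 = 1
Since this equals 1, (31, 4) is a solution.

Yes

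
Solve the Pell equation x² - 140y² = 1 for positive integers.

We seek the smallest positive integers (x, y) with x² - 140y² = 1, i.e., x² = 140y² + 1.
Try successive y values:
y = 1: x² = 140·1² + 1 = 141, not a perfect square
y = 2: x² = 140·2² + 1 = 561, not a perfect square
y = 3: x² = 140·3² + 1 = 1261, not a perfect square
... continuing the search (or via continued fractions) ...
y = 6: x² = 140·6² + 1 = 5041, x = 71 ✓

Verify: 71² - 140·6² = 5041 - 5040 = 1 ✓

x = 71, y = 6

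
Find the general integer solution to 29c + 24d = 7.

Step 1: Compute gcd(29, 24) = 1.
Since 1 divides 7, solutions exist.

Step 2: Find a particular solution using extended Euclidean algorithm.
We get c₀ = 35, d₀ = -42.
Check: 29*35 + 24*-42 = 7 = 7 ✓

Step 3: Write the general solution.
c = 35 + (24/1)t = 35 + 24t
d = -42 - (29/1)t = -42 - 29t
for any integer t.

c = 35 + 24t, d = -42 - 29t for integer t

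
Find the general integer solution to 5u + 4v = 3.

Step 1: Compute gcd(5, 4) = 1.
Since 1 divides 3, solutions exist.

Step 2: Find a particular solution using extended Euclidean algorithm.
We get u₀ = 3, v₀ = -3.
Check: 5*3 + 4*-3 = 3 = 3 ✓

Step 3: Write the general solution.
u = 3 + (4/1)t = 3 + 4t
v = -3 - (5/1)t = -3 - 5t
for any integer t.

u = 3 + 4t, v = -3 - 5t for integer t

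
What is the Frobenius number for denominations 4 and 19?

For two coprime denominations a and b, the Frobenius number (largest value not representable as a non-negative combination) is ab - a - b.
Here gcd(4, 19) = 1, so they are coprime.
F(4, 19) = 4·19 - 4 - 19 = 76 - 23 = 53

53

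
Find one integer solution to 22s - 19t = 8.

Step 1: Check solvability.
gcd(22, 19) = 1
Since 1 divides 8, solutions exist.

Step 2: Apply extended Euclidean algorithm to find gcd.
We find integers such that 22*x0 + 19*y0 = 1

Step 3: Scale the particular solution.
Multiply by 8/1 = 8:
s = -48, t = -56

Step 4: Verify.
22*(-48) - 19*(-56) = 8 = 8 ✓

s = -48, t = -56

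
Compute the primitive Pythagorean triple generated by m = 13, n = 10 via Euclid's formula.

a = m² - n² = 169 - 100 = 69
b = 2mn = 2·13·10 = 260
c = m² + n² = 169 + 100 = 269
Verify: 69² + 260² = 4761 + 67600 = 72361 = 269² ✓

(69, 260, 269)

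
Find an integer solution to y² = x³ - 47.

Try small integer x values and check whether x³ - 47 is a perfect square.
x = 12: x³ - 47 = 12³ - 47 = 1728 - 47 = 1681
Is 1681 a perfect square? 41² = 1681 ✓
So (x, y) = (12, -41) is a solution.

x = 12, y = -41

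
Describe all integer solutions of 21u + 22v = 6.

Step 1: Compute gcd(21, 22) = 1.
Since 1 divides 6, solutions exist.

Step 2: Find a particular solution using extended Euclidean algorithm.
We get u₀ = -6, v₀ = 6.
Check: 21*-6 + 22*6 = 6 = 6 ✓

Step 3: Write the general solution.
u = -6 + (22/1)t = -6 + 22t
v = 6 - (21/1)t = 6 - 21t
for any integer t.

u = -6 + 22t, v = 6 - 21t for integer t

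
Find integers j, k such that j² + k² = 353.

We need to find integers j, k > 0 such that j² + k² = 353.
Trying j = 8: k² = 353 - 8² = 353 - 64 = 289
k = 17
Check: 8² + 17² = 64 + 289 = 353 ✓

353 = 8² + 17²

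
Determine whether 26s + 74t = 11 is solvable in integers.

Step 1: Compute gcd(26, 74).
gcd(26, 74) = 2

Step 2: Check divisibility.
Does 2 divide 11? 11 = 2 x 5 + 1, so no.

By the theorem on linear Diophantine equations, 26s + 74t = 11 has integer solutions if and only if gcd(26, 74) divides 11. Since 2 does not divide 11, no solutions exist.

No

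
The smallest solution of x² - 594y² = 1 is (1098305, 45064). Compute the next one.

Solutions to x² - Dy² = 1 are generated by powers of (x₀ + y₀√D).
The next solution satisfies x₁ + y₁√594 = (x₀ + y₀√594)², giving:
x₁ = x₀² + 594y₀² = 1098305² + 594·45064² = 1206273873025 + 1206273873024 = 2412547746049
y₁ = 2x₀y₀ = 2·1098305·45064 = 98988033040

Verify: 2412547746049² - 594·98988033040² = 5820386626966110195110401 - 5820386626966110195110400 = 1 ✓

x = 2412547746049, y = 98988033040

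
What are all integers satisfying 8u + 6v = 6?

Step 1: Compute gcd(8, 6) = 2.
Since 2 divides 6, solutions exist.

Step 2: Find a particular solution using extended Euclidean algorithm.
We get u₀ = 3, v₀ = -3.
Check: 8*3 + 6*-3 = 6 = 6 ✓

Step 3: Write the general solution.
u = 3 + (6/2)t = 3 + 3t
v = -3 - (8/2)t = -3 - 4t
for any integer t.

u = 3 + 3t, v = -3 - 4t for integer t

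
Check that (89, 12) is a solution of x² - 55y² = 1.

Compute x² = 89² = 7921
Compute 55y² = 55·12² = 55·144 = 7920
x² - 55y² = 7921 - 7920 = 1
Since this equals 1, (89, 12) is a solution.

Yes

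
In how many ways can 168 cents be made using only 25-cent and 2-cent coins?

We need non-negative integers (x, y) with 25x + 2y = 168.
For each x from 0 to 6, check if (168 - 25x) is a non-negative multiple of 2.
Solutions (x, y): (0,84), (2,59), (4,34), (6,9)
Count: 4

4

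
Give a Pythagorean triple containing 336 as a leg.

We need the other leg and hypotenuse such that 336² + x² = c².
Take x = 45, c = 339: 336² + 45² = 112896 + 2025 = 114921 = 339² ✓
Triple: (45, 336, 339)

(45, 336, 339)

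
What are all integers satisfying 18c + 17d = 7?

Step 1: Compute gcd(18, 17) = 1.
Since 1 divides 7, solutions exist.

Step 2: Find a particular solution using extended Euclidean algorithm.
We get c₀ = 7, d₀ = -7.
Check: 18*7 + 17*-7 = 7 = 7 ✓

Step 3: Write the general solution.
c = 7 + (17/1)t = 7 + 17t
d = -7 - (18/1)t = -7 - 18t
for any integer t.

c = 7 + 17t, d = -7 - 18t for integer t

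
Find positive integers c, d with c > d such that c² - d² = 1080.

Factor: c² - d² = (c+d)(c-d) = 1080.
We need two factors of 1080 with the same parity.
Use c+d = 540 and c-d = 2 (product 540·2 = 1080).
Adding: 2c = 542, so c = 271.
Subtracting: 2d = 538, so d = 269.
Check: 271² - 269² = 73441 - 72361 = 1080 ✓

c = 271, d = 269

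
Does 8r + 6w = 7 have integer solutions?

Step 1: Compute gcd(8, 6).
gcd(8, 6) = 2

Step 2: Check divisibility.
Does 2 divide 7? 7 = 2 x 3 + 1, so no.

By the theorem on linear Diophantine equations, 8r + 6w = 7 has integer solutions if and only if gcd(8, 6) divides 7. Since 2 does not divide 7, no solutions exist.

No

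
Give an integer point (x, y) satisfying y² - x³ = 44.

Try small integer x values and check whether x³ + 44 is a perfect square.
x = -2: x³ + 44 = -2³ + 44 = -8 + 44 = 36
Is 36 a perfect square? 6² = 36 ✓
So (x, y) = (-2, -6) is a solution.

x = -2, y = -6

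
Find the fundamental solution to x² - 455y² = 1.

We seek the smallest positive integers (x, y) with x² - 455y² = 1, i.e., x² = 455y² + 1.
Try successive y values:
y = 1: x² = 455·1² + 1 = 456, not a perfect square
y = 2: x² = 455·2² + 1 = 1821, not a perfect square
y = 3: x² = 455·3² + 1 = 4096, x = 64 ✓

Verify: 64² - 455·3² = 4096 - 4095 = 1 ✓

x = 64, y = 3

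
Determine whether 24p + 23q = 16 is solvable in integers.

Step 1: Compute gcd(24, 23).
gcd(24, 23) = 1

Step 2: Check divisibility.
Does 1 divide 16? 16 = 1 x 16, so yes.

By the theorem on linear Diophantine equations, 24p + 23q = 16 has integer solutions if and only if gcd(24, 23) divides 16. Since 1 | 16, solutions exist.

Yes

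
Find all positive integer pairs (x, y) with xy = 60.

The positive divisors of 60 are: 1, 2, 3, 4, 5, 6, 10, 12, 15, 20, 30, 60.
Each divisor d gives the pair (d, 60/d):
(1, 60), (2, 30), (3, 20), (4, 15), (5, 12), (6, 10), (10, 6), (12, 5), (15, 4), (20, 3), (30, 2), (60, 1)

(1, 60), (2, 30), (3, 20), (4, 15), (5, 12), (6, 10), (10, 6), (12, 5), (15, 4), (20, 3), (30, 2), (60, 1)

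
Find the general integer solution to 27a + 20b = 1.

Step 1: Compute gcd(27, 20) = 1.
Since 1 divides 1, solutions exist.

Step 2: Find a particular solution using extended Euclidean algorithm.
We get a₀ = 3, b₀ = -4.
Check: 27*3 + 20*-4 = 1 = 1 ✓

Step 3: Write the general solution.
a = 3 + (20/1)t = 3 + 20t
b = -4 - (27/1)t = -4 - 27t
for any integer t.

a = 3 + 20t, b = -4 - 27t for integer t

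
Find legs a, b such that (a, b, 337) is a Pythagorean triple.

We need a² + b² = 337² = 113569.
Trying: 175² + 288² = 30625 + 82944 = 113569 ✓

(175, 288, 337)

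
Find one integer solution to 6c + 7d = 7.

Step 1: Check solvability.
gcd(6, 7) = 1
Since 1 divides 7, solutions exist.

Step 2: Apply extended Euclidean algorithm to find gcd.
We find integers such that 6*x0 + 7*y0 = 1

Step 3: Scale the particular solution.
Multiply by 7/1 = 7:
c = -7, d = 7

Step 4: Verify.
6*(-7) + 7*(7) = 7 = 7 ✓

c = -7, d = 7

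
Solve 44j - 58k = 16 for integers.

Step 1: Check solvability.
gcd(44, 58) = 2
Since 2 divides 16, solutions exist.

Step 2: Apply extended Euclidean algorithm to find gcd.
We find integers such that 44*x0 + 58*y0 = 2

Step 3: Scale the particular solution.
Multiply by 16/2 = 8:
j = 32, k = 24

Step 4: Verify.
44*(32) - 58*(24) = 16 = 16 ✓

j = 32, k = 24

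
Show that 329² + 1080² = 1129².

Compute a² + b² = 329² + 1080² = 108241 + 1166400 = 1274641
Compute c² = 1129² = 1274641
Since 1274641 = 1274641, confirmed.

Yes, it is a Pythagorean triple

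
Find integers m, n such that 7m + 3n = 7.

Step 1: Check solvability.
gcd(7, 3) = 1
Since 1 divides 7, solutions exist.

Step 2: Apply extended Euclidean algorithm to find gcd.
We find integers such that 7*x0 + 3*y0 = 1

Step 3: Scale the particular solution.
Multiply by 7/1 = 7:
m = 7, n = -14

Step 4: Verify.
7*(7) + 3*(-14) = 7 = 7 ✓

m = 7, n = -14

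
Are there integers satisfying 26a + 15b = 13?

Step 1: Compute gcd(26, 15).
gcd(26, 15) = 1

Step 2: Check divisibility.
Does 1 divide 13? 13 = 1 x 13, so yes.

By the theorem on linear Diophantine equations, 26a + 15b = 13 has integer solutions if and only if gcd(26, 15) divides 13. Since 1 | 13, solutions exist.

Yes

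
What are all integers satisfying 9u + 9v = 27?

Step 1: Compute gcd(9, 9) = 9.
Since 9 divides 27, solutions exist.

Step 2: Find a particular solution using extended Euclidean algorithm.
We get u₀ = 0, v₀ = 3.
Check: 9*0 + 9*3 = 27 = 27 ✓

Step 3: Write the general solution.
u = 0 + (9/9)t = 0 + 1t
v = 3 - (9/9)t = 3 - 1t
for any integer t.

u = 0 + 1t, v = 3 - 1t for integer t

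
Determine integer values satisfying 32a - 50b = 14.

Step 1: Check solvability.
gcd(32, 50) = 2
Since 2 divides 14, solutions exist.

Step 2: Apply extended Euclidean algorithm to find gcd.
We find integers such that 32*x0 + 50*y0 = 2

Step 3: Scale the particular solution.
Multiply by 14/2 = 7:
a = 77, b = 49

Step 4: Verify.
32*(77) - 50*(49) = 14 = 14 ✓

a = 77, b = 49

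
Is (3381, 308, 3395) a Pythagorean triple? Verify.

Compute a² + b² = 3381² + 308² = 11431161 + 94864 = 11526025
Compute c² = 3395² = 11526025
Since 11526025 = 11526025, confirmed.

Yes, it is a Pythagorean triple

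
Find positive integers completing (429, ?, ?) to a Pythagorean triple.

We need the other leg and hypotenuse such that 429² + x² = c².
Take x = 460, c = 629: 429² + 460² = 184041 + 211600 = 395641 = 629² ✓
Triple: (429, 460, 629)

(429, 460, 629)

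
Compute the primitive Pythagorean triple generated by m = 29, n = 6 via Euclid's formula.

a = m² - n² = 29² - 6² = 841 - 36 = 805
b = 2mn = 2·29·6 = 348
c = m² + n² = 841 + 36 = 877
Verify: 805² + 348² = 648025 + 121104 = 769129 = 877² ✓

(805, 348, 877)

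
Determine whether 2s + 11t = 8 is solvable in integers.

Step 1: Compute gcd(2, 11).
gcd(2, 11) = 1

Step 2: Check divisibility.
Does 1 divide 8? 8 = 1 x 8, so yes.

By the theorem on linear Diophantine equations, 2s + 11t = 8 has integer solutions if and only if gcd(2, 11) divides 8. Since 1 | 8, solutions exist.

Yes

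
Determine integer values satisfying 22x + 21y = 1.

Step 1: Check solvability.
gcd(22, 21) = 1
Since 1 divides 1, solutions exist.

Step 2: Apply extended Euclidean algorithm to find gcd.
We find integers such that 22*x0 + 21*y0 = 1

Step 3: Scale the particular solution.
Multiply by 1/1 = 1:
x = 1, y = -1

Step 4: Verify.
22*(1) + 21*(-1) = 1 = 1 ✓

x = 1, y = -1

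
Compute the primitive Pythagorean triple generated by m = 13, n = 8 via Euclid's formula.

a = m² - n² = 13² - 8² = 169 - 64 = 105
b = 2mn = 2·13·8 = 208
c = m² + n² = 169 + 64 = 233
Verify: 105² + 208² = 11025 + 43264 = 54289 = 233² ✓

(105, 208, 233)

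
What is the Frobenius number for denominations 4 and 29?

For two coprime denominations a and b, the Frobenius number (largest value not representable as a non-negative combination) is ab - a - b.
Here gcd(4, 29) = 1, so they are coprime.
F(4, 29) = 4·29 - 4 - 29 = 116 - 33 = 83

83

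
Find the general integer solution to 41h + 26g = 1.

Step 1: Compute gcd(41, 26) = 1.
Since 1 divides 1, solutions exist.

Step 2: Find a particular solution using extended Euclidean algorithm.
We get h₀ = 7, g₀ = -11.
Check: 41*7 + 26*-11 = 1 = 1 ✓

Step 3: Write the general solution.
h = 7 + (26/1)t = 7 + 26t
g = -11 - (41/1)t = -11 - 41t
for any integer t.

h = 7 + 26t, g = -11 - 41t for integer t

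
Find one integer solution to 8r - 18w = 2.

Step 1: Check solvability.
gcd(8, 18) = 2
Since 2 divides 2, solutions exist.

Step 2: Apply extended Euclidean algorithm to find gcd.
We find integers such that 8*x0 + 18*y0 = 2

Step 3: Scale the particular solution.
Multiply by 2/2 = 1:
r = -2, w = -1

Step 4: Verify.
8*(-2) - 18*(-1) = 2 = 2 ✓

r = -2, w = -1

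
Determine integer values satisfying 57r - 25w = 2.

Step 1: Check solvability.
gcd(57, 25) = 1
Since 1 divides 2, solutions exist.

Step 2: Apply extended Euclidean algorithm to find gcd.
We find integers such that 57*x0 + 25*y0 = 1

Step 3: Scale the particular solution.
Multiply by 2/1 = 2:
r = -14, w = -32

Step 4: Verify.
57*(-14) - 25*(-32) = 2 = 2 ✓

r = -14, w = -32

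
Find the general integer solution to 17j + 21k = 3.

Step 1: Compute gcd(17, 21) = 1.
Since 1 divides 3, solutions exist.

Step 2: Find a particular solution using extended Euclidean algorithm.
We get j₀ = 15, k₀ = -12.
Check: 17*15 + 21*-12 = 3 = 3 ✓

Step 3: Write the general solution.
j = 15 + (21/1)t = 15 + 21t
k = -12 - (17/1)t = -12 - 17t
for any integer t.

j = 15 + 21t, k = -12 - 17t for integer t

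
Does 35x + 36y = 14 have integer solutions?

Step 1: Compute gcd(35, 36).
gcd(35, 36) = 1

Step 2: Check divisibility.
Does 1 divide 14? 14 = 1 x 14, so yes.

By the theorem on linear Diophantine equations, 35x + 36y = 14 has integer solutions if and only if gcd(35, 36) divides 14. Since 1 | 14, solutions exist.

Yes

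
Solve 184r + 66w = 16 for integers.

Step 1: Check solvability.
gcd(184, 66) = 2
Since 2 divides 16, solutions exist.

Step 2: Apply extended Euclidean algorithm to find gcd.
We find integers such that 184*x0 + 66*y0 = 2

Step 3: Scale the particular solution.
Multiply by 16/2 = 8:
r = 112, w = -312

Step 4: Verify.
184*(112) + 66*(-312) = 16 = 16 ✓

r = 112, w = -312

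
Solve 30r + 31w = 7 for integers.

Step 1: Check solvability.
gcd(30, 31) = 1
Since 1 divides 7, solutions exist.

Step 2: Apply extended Euclidean algorithm to find gcd.
We find integers such that 30*x0 + 31*y0 = 1

Step 3: Scale the particular solution.
Multiply by 7/1 = 7:
r = -7, w = 7

Step 4: Verify.
30*(-7) + 31*(7) = 7 = 7 ✓

r = -7, w = 7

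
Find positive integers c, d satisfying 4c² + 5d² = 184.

Try small values of c and check whether (184 - 4c²)/5 is a perfect square.
c = 1: 4·1² = 4, so 5d² = 184 - 4 = 180, giving d² = 36, d = 6.
Check: 4·1² + 5·6² = 4 + 180 = 184 ✓

c = 1, d = 6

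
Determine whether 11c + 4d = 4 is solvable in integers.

Step 1: Compute gcd(11, 4).
gcd(11, 4) = 1

Step 2: Check divisibility.
Does 1 divide 4? 4 = 1 x 4, so yes.

By the theorem on linear Diophantine equations, 11c + 4d = 4 has integer solutions if and only if gcd(11, 4) divides 4. Since 1 | 4, solutions exist.

Yes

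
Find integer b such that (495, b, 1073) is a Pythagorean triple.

b² = c² - a² = 1073² - 495² = 1151329 - 245025 = 906304
b = sqrt(906304) = 952

952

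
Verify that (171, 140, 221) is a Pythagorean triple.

Compute a² + b² = 171² + 140² = 29241 + 19600 = 48841
Compute c² = 221² = 48841
Since 48841 = 48841, confirmed.

Yes, it is a Pythagorean triple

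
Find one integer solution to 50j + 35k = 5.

Step 1: Check solvability.
gcd(50, 35) = 5
Since 5 divides 5, solutions exist.

Step 2: Apply extended Euclidean algorithm to find gcd.
We find integers such that 50*x0 + 35*y0 = 5

Step 3: Scale the particular solution.
Multiply by 5/5 = 1:
j = -2, k = 3

Step 4: Verify.
50*(-2) + 35*(3) = 5 = 5 ✓

j = -2, k = 3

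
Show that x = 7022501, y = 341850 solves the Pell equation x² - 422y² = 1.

Compute x² = 7022501² = 49315520295001
Compute 422y² = 422·341850² = 422·116861422500 = 49315520295000
x² - 422y² = 49315520295001 - 49315520295000 = 1
Since this equals 1, (7022501, 341850) is a solution.

Yes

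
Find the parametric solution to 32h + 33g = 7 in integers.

Step 1: Compute gcd(32, 33) = 1.
Since 1 divides 7, solutions exist.

Step 2: Find a particular solution using extended Euclidean algorithm.
We get h₀ = -7, g₀ = 7.
Check: 32*-7 + 33*7 = 7 = 7 ✓

Step 3: Write the general solution.
h = -7 + (33/1)t = -7 + 33t
g = 7 - (32/1)t = 7 - 32t
for any integer t.

h = -7 + 33t, g = 7 - 32t for integer t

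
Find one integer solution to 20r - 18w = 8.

Step 1: Check solvability.
gcd(20, 18) = 2
Since 2 divides 8, solutions exist.

Step 2: Apply extended Euclidean algorithm to find gcd.
We find integers such that 20*x0 + 18*y0 = 2

Step 3: Scale the particular solution.
Multiply by 8/2 = 4:
r = 4, w = 4

Step 4: Verify.
20*(4) - 18*(4) = 8 = 8 ✓

r = 4, w = 4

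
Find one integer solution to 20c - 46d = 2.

Step 1: Check solvability.
gcd(20, 46) = 2
Since 2 divides 2, solutions exist.

Step 2: Apply extended Euclidean algorithm to find gcd.
We find integers such that 20*x0 + 46*y0 = 2

Step 3: Scale the particular solution.
Multiply by 2/2 = 1:
c = 7, d = 3

Step 4: Verify.
20*(7) - 46*(3) = 2 = 2 ✓

c = 7, d = 3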